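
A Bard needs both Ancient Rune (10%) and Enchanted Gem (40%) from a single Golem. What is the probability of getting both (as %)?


For independent events, P(both) = P(A) * P(B)
= 10% * 40%
= 400 / 100 %
= 4.0%

4.0%


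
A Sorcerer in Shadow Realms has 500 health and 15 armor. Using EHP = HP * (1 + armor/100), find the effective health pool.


EHP = 500 * (1 + 15/100)
= 500 * (1 + 0.15)
= 500 * 1.15
= 575.0

575.0 EHP


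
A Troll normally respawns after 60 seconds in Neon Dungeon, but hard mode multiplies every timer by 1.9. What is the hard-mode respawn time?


Respawn time = base * multiplier
= 60 * 1.9
= 114.0 seconds

114.0 seconds


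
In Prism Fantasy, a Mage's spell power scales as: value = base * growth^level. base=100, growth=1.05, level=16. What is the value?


value = base * growth^level
= 100 * 1.05^16
= 100 * 2.182875
= 218.29

218.29 spell power


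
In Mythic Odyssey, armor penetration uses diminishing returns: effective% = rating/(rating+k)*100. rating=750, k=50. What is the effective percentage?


effective% = rating / (rating + k) * 100
= 750 / (750 + 50) * 100
= 750 / 800 * 100
= 0.9375 * 100
= 93.75%

93.75%


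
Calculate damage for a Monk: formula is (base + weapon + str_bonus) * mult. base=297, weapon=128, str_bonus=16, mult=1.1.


Sum base + weapon + str = 297 + 128 + 16 = 441
Multiply by 1.1:
441 * 1.1 = 485.1

485.1 damage


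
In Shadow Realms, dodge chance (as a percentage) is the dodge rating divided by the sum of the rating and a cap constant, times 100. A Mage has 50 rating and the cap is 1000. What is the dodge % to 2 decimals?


dodge% = 50 / (50 + 1000) * 100
= 50 / 1050 * 100
= 0.047619 * 100
= 4.76%

4.76%


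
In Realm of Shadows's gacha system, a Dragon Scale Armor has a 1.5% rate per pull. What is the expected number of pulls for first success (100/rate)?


Expected pulls for a geometric distribution = 1/p = 100 / rate%
= 100 / 1.5
= 66.67

66.67 pulls


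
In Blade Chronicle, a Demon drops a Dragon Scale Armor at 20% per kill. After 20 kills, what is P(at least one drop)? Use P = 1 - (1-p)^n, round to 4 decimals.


P(at least one) = 1 - P(none) = 1 - (1-p)^n
p = 20/100 = 0.2
1 - p = 0.8
(1 - p)^20 = 0.8^20 = 0.011529
P(at least one) = 1 - 0.011529 = 0.9885

0.9885


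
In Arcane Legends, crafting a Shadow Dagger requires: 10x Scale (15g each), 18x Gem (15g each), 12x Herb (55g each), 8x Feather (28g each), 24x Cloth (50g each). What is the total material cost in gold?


Cost breakdown:
  Scale: 10 * 15 = 150
  Gem: 18 * 15 = 270
  Herb: 12 * 55 = 660
  Feather: 8 * 28 = 224
  Cloth: 24 * 50 = 1200
Total = 150 + 270 + 660 + 224 + 1200 = 2504

2504 gold


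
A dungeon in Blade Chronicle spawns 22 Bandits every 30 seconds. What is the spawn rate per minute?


Spawns per minute = count * (60 / interval)
= 22 * (60 / 30)
= 22 * 2.0
= 44.0

44.0 per minute


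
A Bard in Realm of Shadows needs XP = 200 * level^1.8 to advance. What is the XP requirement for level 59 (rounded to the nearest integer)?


XP = 200 * level^1.8
Substitute level = 59:
XP = 200 * 59^1.8
= 200 * 1540.0457
= 308009

308009 XP


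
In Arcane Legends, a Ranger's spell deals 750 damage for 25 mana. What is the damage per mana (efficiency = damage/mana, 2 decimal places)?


Efficiency = damage / mana
= 750 / 25
= 30.00

30.00 dmg/mana


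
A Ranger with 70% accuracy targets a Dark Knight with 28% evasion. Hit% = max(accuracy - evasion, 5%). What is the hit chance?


accuracy - evasion = 70 - 28 = 42
Apply floor: max(42, 5) = 42
Hit chance = 42%

42%


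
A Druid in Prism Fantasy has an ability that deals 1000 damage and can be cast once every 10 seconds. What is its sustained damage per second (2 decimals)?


DPS = damage / cooldown
= 1000 / 10
= 100.00

100.00 DPS


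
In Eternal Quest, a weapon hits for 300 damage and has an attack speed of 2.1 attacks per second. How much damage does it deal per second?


DPS = damage * attack_speed
= 300 * 2.1
= 630.0

630.0 DPS


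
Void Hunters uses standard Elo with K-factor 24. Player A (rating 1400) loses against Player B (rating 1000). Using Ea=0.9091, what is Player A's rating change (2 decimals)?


Elo update: delta = K * (S - Ea), where S = 0 (loses)
S - Ea = 0 - 0.9091 = -0.9091
Rating change = 24 * -0.9091
= -21.82

-21.82 rating points


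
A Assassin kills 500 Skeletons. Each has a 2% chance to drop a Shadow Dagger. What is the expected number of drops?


Expected drops = kills * (drop_rate / 100)
= 500 * (2 / 100)
= 500 * 0.02
= 10.0

10.0 drops


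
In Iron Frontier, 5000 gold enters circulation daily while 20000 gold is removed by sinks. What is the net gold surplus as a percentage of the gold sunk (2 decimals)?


Net gold = 5000 - 20000 = -15000
Inflation rate = net / sunk * 100 = -15000 / 20000 * 100
= -0.75 * 100
= -75.00%

-75.00%


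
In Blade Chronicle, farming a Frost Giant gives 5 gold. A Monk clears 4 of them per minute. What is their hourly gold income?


Gold per minute = 5 * 4 = 20
Gold per hour = 20 * 60 = 1200

1200 gold/hour


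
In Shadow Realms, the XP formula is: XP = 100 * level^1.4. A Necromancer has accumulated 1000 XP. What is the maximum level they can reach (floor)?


XP = 100 * level^1.4, so level = (XP / 100)^(1/1.4)
= (1000 / 100)^(1/1.4)
= 10.0^0.7143
= 5.1795
Floor: level = 5

level 5


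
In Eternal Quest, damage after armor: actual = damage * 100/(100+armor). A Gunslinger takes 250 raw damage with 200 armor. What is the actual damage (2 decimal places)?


actual = 250 * 100 / (100 + 200)
= 250 * 100 / 300
= 25000 / 300
= 83.33

83.33 damage


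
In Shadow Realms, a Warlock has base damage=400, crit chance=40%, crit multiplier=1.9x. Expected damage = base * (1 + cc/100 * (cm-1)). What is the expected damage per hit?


E[dmg] = base * (1 + crit_chance * (crit_mult - 1))
cc as decimal = 40/100 = 0.4
cm - 1 = 1.9 - 1 = 0.9
Bonus factor = 0.4 * 0.9 = 0.36
Total multiplier = 1 + 0.36 = 1.36
Expected damage = 400 * 1.36 = 544.00

544.00 damage


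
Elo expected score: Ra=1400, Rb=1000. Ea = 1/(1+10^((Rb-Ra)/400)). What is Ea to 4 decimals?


Elo expected score: Ea = 1/(1 + 10^((Rb-Ra)/400))
Rb - Ra = 1000 - 1400 = -400
(Rb-Ra)/400 = -400/400 = -1.0
10^-1.0 = 0.1
Ea = 1/(1 + 0.1) = 1/1.1 = 0.9091

0.9091


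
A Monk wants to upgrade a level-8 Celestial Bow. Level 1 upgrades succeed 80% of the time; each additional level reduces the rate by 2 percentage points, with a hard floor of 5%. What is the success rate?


raw_rate = 80 - 2 * (8 - 1)
= 80 - 2 * 7
= 80 - 14
= 66
Apply floor: max(66, 5) = 66%

66%


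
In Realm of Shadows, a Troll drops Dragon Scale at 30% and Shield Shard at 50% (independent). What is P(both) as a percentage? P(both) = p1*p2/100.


For independent events, P(both) = P(A) * P(B)
= 30% * 50%
= 1500 / 100 %
= 15.0%

15.0%


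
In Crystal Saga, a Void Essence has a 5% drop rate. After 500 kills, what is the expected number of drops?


Expected drops = kills * (drop_rate / 100)
= 500 * (5 / 100)
= 500 * 0.05
= 25.0

25.0 drops


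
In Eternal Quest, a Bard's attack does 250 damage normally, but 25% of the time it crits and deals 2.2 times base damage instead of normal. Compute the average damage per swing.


E[dmg] = base * (1 + crit_chance * (crit_mult - 1))
cc as decimal = 25/100 = 0.25
cm - 1 = 2.2 - 1 = 1.2
Bonus factor = 0.25 * 1.2 = 0.3
Total multiplier = 1 + 0.3 = 1.3
Expected damage = 250 * 1.3 = 325.00

325.00 damage


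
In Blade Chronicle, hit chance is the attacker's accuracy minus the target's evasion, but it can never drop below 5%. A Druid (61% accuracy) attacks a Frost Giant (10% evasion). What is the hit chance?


accuracy - evasion = 61 - 10 = 51
Apply floor: max(51, 5) = 51
Hit chance = 51%

51%


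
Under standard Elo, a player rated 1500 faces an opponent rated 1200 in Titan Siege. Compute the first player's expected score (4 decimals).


Elo expected score: Ea = 1/(1 + 10^((Rb-Ra)/400))
Rb - Ra = 1200 - 1500 = -300
(Rb-Ra)/400 = -300/400 = -0.75
10^-0.75 = 0.177828
Ea = 1/(1 + 0.177828) = 1/1.177828 = 0.8490

0.8490


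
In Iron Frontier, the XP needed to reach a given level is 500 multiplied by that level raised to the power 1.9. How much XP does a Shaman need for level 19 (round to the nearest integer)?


XP = 500 * level^1.9
Substitute level = 19:
XP = 500 * 19^1.9
= 500 * 268.9254
= 134463

134463 XP


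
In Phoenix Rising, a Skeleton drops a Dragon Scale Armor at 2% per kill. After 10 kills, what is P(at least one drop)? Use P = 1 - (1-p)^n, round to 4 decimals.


P(at least one) = 1 - P(none) = 1 - (1-p)^n
p = 2/100 = 0.02
1 - p = 0.98
(1 - p)^10 = 0.98^10 = 0.817073
P(at least one) = 1 - 0.817073 = 0.1829

0.1829


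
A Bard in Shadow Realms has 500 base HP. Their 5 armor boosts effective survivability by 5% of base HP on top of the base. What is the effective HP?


EHP = 500 * (1 + 5/100)
= 500 * (1 + 0.05)
= 500 * 1.05
= 525.0

525.0 EHP


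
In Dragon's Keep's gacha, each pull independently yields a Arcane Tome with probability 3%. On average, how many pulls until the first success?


Expected pulls for a geometric distribution = 1/p = 100 / rate%
= 100 / 3
= 33.33

33.33 pulls


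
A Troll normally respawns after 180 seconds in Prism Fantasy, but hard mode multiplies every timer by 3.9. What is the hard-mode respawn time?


Respawn time = base * multiplier
= 180 * 3.9
= 702.0 seconds

702.0 seconds


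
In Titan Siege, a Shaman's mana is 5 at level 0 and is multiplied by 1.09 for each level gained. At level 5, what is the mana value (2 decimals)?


value = base * growth^level
= 5 * 1.09^5
= 5 * 1.538624
= 7.69

7.69 mana


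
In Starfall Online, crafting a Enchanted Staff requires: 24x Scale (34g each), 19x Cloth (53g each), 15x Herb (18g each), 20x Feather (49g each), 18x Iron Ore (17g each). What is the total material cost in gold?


Cost breakdown:
  Scale: 24 * 34 = 816
  Cloth: 19 * 53 = 1007
  Herb: 15 * 18 = 270
  Feather: 20 * 49 = 980
  Iron Ore: 18 * 17 = 306
Total = 816 + 1007 + 270 + 980 + 306 = 3379

3379 gold


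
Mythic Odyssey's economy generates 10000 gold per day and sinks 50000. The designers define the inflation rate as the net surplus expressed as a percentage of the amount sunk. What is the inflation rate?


Net gold = 10000 - 50000 = -40000
Inflation rate = net / sunk * 100 = -40000 / 50000 * 100
= -0.8 * 100
= -80.00%

-80.00%


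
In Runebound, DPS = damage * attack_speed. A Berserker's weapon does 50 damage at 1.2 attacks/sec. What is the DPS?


DPS = damage * attack_speed
= 50 * 1.2
= 60.0

60.0 DPS


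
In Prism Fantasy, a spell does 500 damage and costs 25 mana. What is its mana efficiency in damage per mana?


Efficiency = damage / mana
= 500 / 25
= 20.00

20.00 dmg/mana


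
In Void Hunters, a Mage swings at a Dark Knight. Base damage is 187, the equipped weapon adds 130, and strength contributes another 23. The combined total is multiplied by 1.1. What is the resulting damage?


Sum base + weapon + str = 187 + 130 + 23 = 340
Multiply by 1.1:
340 * 1.1 = 374.0

374.0 damage


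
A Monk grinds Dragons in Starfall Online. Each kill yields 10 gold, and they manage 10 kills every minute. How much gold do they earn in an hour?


Gold per minute = 10 * 10 = 100
Gold per hour = 100 * 60 = 6000

6000 gold/hour


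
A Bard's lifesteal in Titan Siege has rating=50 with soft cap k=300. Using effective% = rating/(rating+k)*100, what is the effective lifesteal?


effective% = rating / (rating + k) * 100
= 50 / (50 + 300) * 100
= 50 / 350 * 100
= 0.142857 * 100
= 14.29%

14.29%


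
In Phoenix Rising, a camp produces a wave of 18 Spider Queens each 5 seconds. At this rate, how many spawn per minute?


Spawns per minute = count * (60 / interval)
= 18 * (60 / 5)
= 18 * 12.0
= 216.0

216.0 per minute


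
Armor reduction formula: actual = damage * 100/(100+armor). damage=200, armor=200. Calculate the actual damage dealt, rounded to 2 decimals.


actual = 200 * 100 / (100 + 200)
= 200 * 100 / 300
= 20000 / 300
= 66.67

66.67 damage


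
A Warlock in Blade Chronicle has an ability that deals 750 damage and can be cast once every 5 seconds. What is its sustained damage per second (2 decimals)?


DPS = damage / cooldown
= 750 / 5
= 150.00

150.00 DPS


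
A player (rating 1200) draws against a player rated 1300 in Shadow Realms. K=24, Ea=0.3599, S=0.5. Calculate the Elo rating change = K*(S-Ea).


Elo update: delta = K * (S - Ea), where S = 0.5 (draws)
S - Ea = 0.5 - 0.3599 = 0.1401
Rating change = 24 * 0.1401
= 3.36

3.36 rating points


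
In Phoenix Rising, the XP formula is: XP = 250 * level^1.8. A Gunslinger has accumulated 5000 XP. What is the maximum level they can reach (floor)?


XP = 250 * level^1.8, so level = (XP / 250)^(1/1.8)
= (5000 / 250)^(1/1.8)
= 20.0^0.5556
= 5.282
Floor: level = 5

level 5


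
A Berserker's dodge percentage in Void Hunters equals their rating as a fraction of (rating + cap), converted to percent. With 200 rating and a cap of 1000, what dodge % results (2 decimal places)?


dodge% = 200 / (200 + 1000) * 100
= 200 / 1200 * 100
= 0.166667 * 100
= 16.67%

16.67%


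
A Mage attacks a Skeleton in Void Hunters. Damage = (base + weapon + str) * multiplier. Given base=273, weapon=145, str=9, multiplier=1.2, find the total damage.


Sum base + weapon + str = 273 + 145 + 9 = 427
Multiply by 1.2:
427 * 1.2 = 512.4

512.4 damage


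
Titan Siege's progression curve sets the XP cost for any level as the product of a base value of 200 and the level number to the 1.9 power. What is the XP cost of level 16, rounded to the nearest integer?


XP = 200 * level^1.9
Substitute level = 16:
XP = 200 * 16^1.9
= 200 * 194.0117
= 38802

38802 XP


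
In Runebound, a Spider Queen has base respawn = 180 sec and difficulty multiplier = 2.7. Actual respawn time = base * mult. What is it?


Respawn time = base * multiplier
= 180 * 2.7
= 486.0 seconds

486.0 seconds


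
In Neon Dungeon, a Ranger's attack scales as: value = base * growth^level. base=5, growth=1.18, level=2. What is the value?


value = base * growth^level
= 5 * 1.18^2
= 5 * 1.3924
= 6.96

6.96 attack


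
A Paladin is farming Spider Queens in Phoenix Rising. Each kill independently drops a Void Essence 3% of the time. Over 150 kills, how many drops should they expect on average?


Expected drops = kills * (drop_rate / 100)
= 150 * (3 / 100)
= 150 * 0.03
= 4.5

4.5 drops


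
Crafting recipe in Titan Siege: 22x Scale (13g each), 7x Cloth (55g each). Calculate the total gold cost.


Cost breakdown:
  Scale: 22 * 13 = 286
  Cloth: 7 * 55 = 385
Total = 286 + 385 = 671

671 gold


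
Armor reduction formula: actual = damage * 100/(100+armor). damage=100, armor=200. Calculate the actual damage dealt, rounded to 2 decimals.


actual = 100 * 100 / (100 + 200)
= 100 * 100 / 300
= 10000 / 300
= 33.33

33.33 damage


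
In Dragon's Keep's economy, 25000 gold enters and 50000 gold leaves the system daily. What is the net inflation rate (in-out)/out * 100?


Net gold = 25000 - 50000 = -25000
Inflation rate = net / sunk * 100 = -25000 / 50000 * 100
= -0.5 * 100
= -50.00%

-50.00%


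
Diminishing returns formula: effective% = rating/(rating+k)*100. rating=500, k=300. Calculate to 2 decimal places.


effective% = rating / (rating + k) * 100
= 500 / (500 + 300) * 100
= 500 / 800 * 100
= 0.625 * 100
= 62.50%

62.50%


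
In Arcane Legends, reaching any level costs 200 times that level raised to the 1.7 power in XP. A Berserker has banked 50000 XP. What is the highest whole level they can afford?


XP = 200 * level^1.7, so level = (XP / 200)^(1/1.7)
= (50000 / 200)^(1/1.7)
= 250.0^0.5882
= 25.7367
Floor: level = 25

level 25


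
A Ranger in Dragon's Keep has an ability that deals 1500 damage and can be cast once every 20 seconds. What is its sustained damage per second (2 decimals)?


DPS = damage / cooldown
= 1500 / 20
= 75.00

75.00 DPS


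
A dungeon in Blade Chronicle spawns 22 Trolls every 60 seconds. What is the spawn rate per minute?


Spawns per minute = count * (60 / interval)
= 22 * (60 / 60)
= 22 * 1.0
= 22.0

22.0 per minute


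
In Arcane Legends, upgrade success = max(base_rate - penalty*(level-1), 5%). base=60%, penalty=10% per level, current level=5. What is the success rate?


raw_rate = 60 - 10 * (5 - 1)
= 60 - 10 * 4
= 60 - 40
= 20
Apply floor: max(20, 5) = 20%

20%


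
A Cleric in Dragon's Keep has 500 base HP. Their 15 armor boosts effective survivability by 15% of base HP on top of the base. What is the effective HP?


EHP = 500 * (1 + 15/100)
= 500 * (1 + 0.15)
= 500 * 1.15
= 575.0

575.0 EHP


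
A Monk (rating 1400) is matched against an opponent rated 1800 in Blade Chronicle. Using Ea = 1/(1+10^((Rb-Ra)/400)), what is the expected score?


Elo expected score: Ea = 1/(1 + 10^((Rb-Ra)/400))
Rb - Ra = 1800 - 1400 = 400
(Rb-Ra)/400 = 400/400 = 1.0
10^1.0 = 10.0
Ea = 1/(1 + 10.0) = 1/11.0 = 0.0909

0.0909


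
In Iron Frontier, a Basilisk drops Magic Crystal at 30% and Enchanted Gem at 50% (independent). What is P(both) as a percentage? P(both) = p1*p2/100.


For independent events, P(both) = P(A) * P(B)
= 30% * 50%
= 1500 / 100 %
= 15.0%

15.0%


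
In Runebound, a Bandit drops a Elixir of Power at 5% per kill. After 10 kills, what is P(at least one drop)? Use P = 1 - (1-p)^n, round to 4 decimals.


P(at least one) = 1 - P(none) = 1 - (1-p)^n
p = 5/100 = 0.05
1 - p = 0.95
(1 - p)^10 = 0.95^10 = 0.598737
P(at least one) = 1 - 0.598737 = 0.4013

0.4013


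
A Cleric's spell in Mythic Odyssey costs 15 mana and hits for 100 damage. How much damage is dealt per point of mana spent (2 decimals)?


Efficiency = damage / mana
= 100 / 15
= 6.67

6.67 dmg/mana


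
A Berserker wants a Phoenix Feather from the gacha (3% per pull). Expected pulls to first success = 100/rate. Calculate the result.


Expected pulls for a geometric distribution = 1/p = 100 / rate%
= 100 / 3
= 33.33

33.33 pulls


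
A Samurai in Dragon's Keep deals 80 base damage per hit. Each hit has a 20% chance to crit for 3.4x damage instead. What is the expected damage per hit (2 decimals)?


E[dmg] = base * (1 + crit_chance * (crit_mult - 1))
cc as decimal = 20/100 = 0.2
cm - 1 = 3.4 - 1 = 2.4
Bonus factor = 0.2 * 2.4 = 0.48
Total multiplier = 1 + 0.48 = 1.48
Expected damage = 80 * 1.48 = 118.40

118.40 damage


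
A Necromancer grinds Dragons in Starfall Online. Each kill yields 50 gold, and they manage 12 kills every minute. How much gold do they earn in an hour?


Gold per minute = 50 * 12 = 600
Gold per hour = 600 * 60 = 36000

36000 gold/hour


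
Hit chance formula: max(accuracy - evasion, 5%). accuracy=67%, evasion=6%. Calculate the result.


accuracy - evasion = 67 - 6 = 61
Apply floor: max(61, 5) = 61
Hit chance = 61%

61%


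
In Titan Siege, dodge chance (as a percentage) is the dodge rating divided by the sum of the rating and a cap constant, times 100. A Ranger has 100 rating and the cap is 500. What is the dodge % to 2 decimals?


dodge% = 100 / (100 + 500) * 100
= 100 / 600 * 100
= 0.166667 * 100
= 16.67%

16.67%


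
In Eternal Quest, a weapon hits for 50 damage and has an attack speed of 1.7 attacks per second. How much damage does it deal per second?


DPS = damage * attack_speed
= 50 * 1.7
= 85.0

85.0 DPS


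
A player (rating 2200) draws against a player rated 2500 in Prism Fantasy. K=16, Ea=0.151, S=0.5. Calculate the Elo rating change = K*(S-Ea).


Elo update: delta = K * (S - Ea), where S = 0.5 (draws)
S - Ea = 0.5 - 0.151 = 0.349
Rating change = 16 * 0.349
= 5.58

5.58 rating points


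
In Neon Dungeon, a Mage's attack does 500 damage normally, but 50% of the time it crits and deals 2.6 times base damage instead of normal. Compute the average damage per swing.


E[dmg] = base * (1 + crit_chance * (crit_mult - 1))
cc as decimal = 50/100 = 0.5
cm - 1 = 2.6 - 1 = 1.6
Bonus factor = 0.5 * 1.6 = 0.8
Total multiplier = 1 + 0.8 = 1.8
Expected damage = 500 * 1.8 = 900.00

900.00 damage


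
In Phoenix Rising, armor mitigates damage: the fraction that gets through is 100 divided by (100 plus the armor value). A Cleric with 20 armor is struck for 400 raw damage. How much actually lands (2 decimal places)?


actual = 400 * 100 / (100 + 20)
= 400 * 100 / 120
= 40000 / 120
= 333.33

333.33 damage


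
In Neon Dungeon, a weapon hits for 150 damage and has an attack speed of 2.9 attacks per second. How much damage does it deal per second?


DPS = damage * attack_speed
= 150 * 2.9
= 435.0

435.0 DPS


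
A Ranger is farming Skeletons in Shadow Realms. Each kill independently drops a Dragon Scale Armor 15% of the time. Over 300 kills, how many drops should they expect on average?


Expected drops = kills * (drop_rate / 100)
= 300 * (15 / 100)
= 300 * 0.15
= 45.0

45.0 drops


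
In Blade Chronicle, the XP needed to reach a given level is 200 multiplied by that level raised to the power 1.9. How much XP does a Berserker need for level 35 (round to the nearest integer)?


XP = 200 * level^1.9
Substitute level = 35:
XP = 200 * 35^1.9
= 200 * 858.4782
= 171696

171696 XP


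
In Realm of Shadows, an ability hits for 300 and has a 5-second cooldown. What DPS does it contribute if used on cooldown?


DPS = damage / cooldown
= 300 / 5
= 60.00

60.00 DPS


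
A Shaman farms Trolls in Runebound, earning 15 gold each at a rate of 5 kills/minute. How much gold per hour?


Gold per minute = 15 * 5 = 75
Gold per hour = 75 * 60 = 4500

4500 gold/hour


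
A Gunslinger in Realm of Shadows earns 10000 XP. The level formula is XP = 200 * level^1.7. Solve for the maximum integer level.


XP = 200 * level^1.7, so level = (XP / 200)^(1/1.7)
= (10000 / 200)^(1/1.7)
= 50.0^0.5882
= 9.9861
Floor: level = 9

level 9


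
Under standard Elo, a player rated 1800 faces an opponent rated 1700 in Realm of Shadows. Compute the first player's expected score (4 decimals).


Elo expected score: Ea = 1/(1 + 10^((Rb-Ra)/400))
Rb - Ra = 1700 - 1800 = -100
(Rb-Ra)/400 = -100/400 = -0.25
10^-0.25 = 0.562341
Ea = 1/(1 + 0.562341) = 1/1.562341 = 0.6401

0.6401


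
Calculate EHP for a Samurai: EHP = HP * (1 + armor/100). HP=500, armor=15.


EHP = 500 * (1 + 15/100)
= 500 * (1 + 0.15)
= 500 * 1.15
= 575.0

575.0 EHP


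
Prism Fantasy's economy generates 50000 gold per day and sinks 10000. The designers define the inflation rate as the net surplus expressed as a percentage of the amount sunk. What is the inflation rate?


Net gold = 50000 - 10000 = 40000
Inflation rate = net / sunk * 100 = 40000 / 10000 * 100
= 4.0 * 100
= 400.00%

400.00%


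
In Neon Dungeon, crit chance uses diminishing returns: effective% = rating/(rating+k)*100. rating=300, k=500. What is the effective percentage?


effective% = rating / (rating + k) * 100
= 300 / (300 + 500) * 100
= 300 / 800 * 100
= 0.375 * 100
= 37.50%

37.50%


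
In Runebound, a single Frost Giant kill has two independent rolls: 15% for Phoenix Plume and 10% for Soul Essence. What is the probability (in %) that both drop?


For independent events, P(both) = P(A) * P(B)
= 15% * 10%
= 150 / 100 %
= 1.5%

1.5%


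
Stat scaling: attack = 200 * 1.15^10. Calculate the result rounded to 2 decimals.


value = base * growth^level
= 200 * 1.15^10
= 200 * 4.045558
= 809.11

809.11 attack


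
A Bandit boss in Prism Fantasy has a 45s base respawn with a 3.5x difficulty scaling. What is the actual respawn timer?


Respawn time = base * multiplier
= 45 * 3.5
= 157.5 seconds

157.5 seconds


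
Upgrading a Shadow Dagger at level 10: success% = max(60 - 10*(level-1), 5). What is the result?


raw_rate = 60 - 10 * (10 - 1)
= 60 - 10 * 9
= 60 - 90
= -30
Apply floor: max(-30, 5) = 5%

5%


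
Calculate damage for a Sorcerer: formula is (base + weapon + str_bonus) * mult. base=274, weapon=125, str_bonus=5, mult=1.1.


Sum base + weapon + str = 274 + 125 + 5 = 404
Multiply by 1.1:
404 * 1.1 = 444.4

444.4 damage


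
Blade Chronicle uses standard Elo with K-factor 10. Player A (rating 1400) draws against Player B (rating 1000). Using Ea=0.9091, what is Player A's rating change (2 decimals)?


Elo update: delta = K * (S - Ea), where S = 0.5 (draws)
S - Ea = 0.5 - 0.9091 = -0.4091
Rating change = 10 * -0.4091
= -4.09

-4.09 rating points


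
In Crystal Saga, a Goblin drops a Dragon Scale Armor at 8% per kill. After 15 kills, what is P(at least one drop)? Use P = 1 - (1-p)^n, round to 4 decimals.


P(at least one) = 1 - P(none) = 1 - (1-p)^n
p = 8/100 = 0.08
1 - p = 0.92
(1 - p)^15 = 0.92^15 = 0.286297
P(at least one) = 1 - 0.286297 = 0.7137

0.7137


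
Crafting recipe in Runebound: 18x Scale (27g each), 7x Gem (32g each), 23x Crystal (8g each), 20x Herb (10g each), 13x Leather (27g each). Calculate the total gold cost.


Cost breakdown:
  Scale: 18 * 27 = 486
  Gem: 7 * 32 = 224
  Crystal: 23 * 8 = 184
  Herb: 20 * 10 = 200
  Leather: 13 * 27 = 351
Total = 486 + 224 + 184 + 200 + 351 = 1445

1445 gold


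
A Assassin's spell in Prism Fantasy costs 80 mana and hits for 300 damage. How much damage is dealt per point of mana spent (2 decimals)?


Efficiency = damage / mana
= 300 / 80
= 3.75

3.75 dmg/mana


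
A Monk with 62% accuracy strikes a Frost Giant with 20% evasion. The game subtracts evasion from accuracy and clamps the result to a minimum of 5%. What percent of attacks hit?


accuracy - evasion = 62 - 20 = 42
Apply floor: max(42, 5) = 42
Hit chance = 42%

42%


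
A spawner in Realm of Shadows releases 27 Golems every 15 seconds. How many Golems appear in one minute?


Spawns per minute = count * (60 / interval)
= 27 * (60 / 15)
= 27 * 4.0
= 108.0

108.0 per minute


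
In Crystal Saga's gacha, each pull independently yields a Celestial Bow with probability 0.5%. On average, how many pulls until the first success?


Expected pulls for a geometric distribution = 1/p = 100 / rate%
= 100 / 0.5
= 200.0

200.0 pulls


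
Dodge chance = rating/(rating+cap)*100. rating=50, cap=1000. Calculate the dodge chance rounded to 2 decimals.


dodge% = 50 / (50 + 1000) * 100
= 50 / 1050 * 100
= 0.047619 * 100
= 4.76%

4.76%


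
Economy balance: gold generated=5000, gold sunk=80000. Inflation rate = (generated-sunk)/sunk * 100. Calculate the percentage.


Net gold = 5000 - 80000 = -75000
Inflation rate = net / sunk * 100 = -75000 / 80000 * 100
= -0.9375 * 100
= -93.75%

-93.75%


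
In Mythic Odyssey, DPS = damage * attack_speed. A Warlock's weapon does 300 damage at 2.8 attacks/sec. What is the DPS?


DPS = damage * attack_speed
= 300 * 2.8
= 840.0

840.0 DPS


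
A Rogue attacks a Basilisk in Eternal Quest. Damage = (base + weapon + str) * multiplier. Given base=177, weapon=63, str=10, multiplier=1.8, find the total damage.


Sum base + weapon + str = 177 + 63 + 10 = 250
Multiply by 1.8:
250 * 1.8 = 450.0

450.0 damage


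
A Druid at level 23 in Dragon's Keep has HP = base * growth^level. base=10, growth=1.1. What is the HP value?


value = base * growth^level
= 10 * 1.1^23
= 10 * 8.954302
= 89.54

89.54 HP


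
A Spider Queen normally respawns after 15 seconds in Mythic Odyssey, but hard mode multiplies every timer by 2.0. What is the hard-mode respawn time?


Respawn time = base * multiplier
= 15 * 2.0
= 30.0 seconds

30.0 seconds


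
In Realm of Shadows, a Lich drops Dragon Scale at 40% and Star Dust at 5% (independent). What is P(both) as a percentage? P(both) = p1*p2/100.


For independent events, P(both) = P(A) * P(B)
= 40% * 5%
= 200 / 100 %
= 2.0%

2.0%


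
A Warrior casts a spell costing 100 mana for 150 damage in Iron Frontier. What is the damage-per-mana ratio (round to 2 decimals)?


Efficiency = damage / mana
= 150 / 100
= 1.50

1.50 dmg/mana


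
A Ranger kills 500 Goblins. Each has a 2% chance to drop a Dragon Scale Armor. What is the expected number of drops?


Expected drops = kills * (drop_rate / 100)
= 500 * (2 / 100)
= 500 * 0.02
= 10.0

10.0 drops


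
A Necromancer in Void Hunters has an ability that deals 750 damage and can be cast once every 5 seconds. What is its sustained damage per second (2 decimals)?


DPS = damage / cooldown
= 750 / 5
= 150.00

150.00 DPS


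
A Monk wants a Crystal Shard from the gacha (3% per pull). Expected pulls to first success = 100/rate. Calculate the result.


Expected pulls for a geometric distribution = 1/p = 100 / rate%
= 100 / 3
= 33.33

33.33 pulls


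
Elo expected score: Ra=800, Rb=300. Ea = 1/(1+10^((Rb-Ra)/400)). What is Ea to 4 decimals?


Elo expected score: Ea = 1/(1 + 10^((Rb-Ra)/400))
Rb - Ra = 300 - 800 = -500
(Rb-Ra)/400 = -500/400 = -1.25
10^-1.25 = 0.056234
Ea = 1/(1 + 0.056234) = 1/1.056234 = 0.9468

0.9468


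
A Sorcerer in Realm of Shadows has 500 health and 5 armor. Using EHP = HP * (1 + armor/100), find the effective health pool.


EHP = 500 * (1 + 5/100)
= 500 * (1 + 0.05)
= 500 * 1.05
= 525.0

525.0 EHP


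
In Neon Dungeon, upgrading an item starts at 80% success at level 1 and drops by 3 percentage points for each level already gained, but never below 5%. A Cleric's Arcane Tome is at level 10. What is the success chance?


raw_rate = 80 - 3 * (10 - 1)
= 80 - 3 * 9
= 80 - 27
= 53
Apply floor: max(53, 5) = 53%

53%


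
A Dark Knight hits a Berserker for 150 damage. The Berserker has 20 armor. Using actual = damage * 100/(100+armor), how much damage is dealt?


actual = 150 * 100 / (100 + 20)
= 150 * 100 / 120
= 15000 / 120
= 125.00

125.00 damage


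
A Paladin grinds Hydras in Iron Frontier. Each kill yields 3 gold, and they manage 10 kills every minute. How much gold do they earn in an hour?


Gold per minute = 3 * 10 = 30
Gold per hour = 30 * 60 = 1800

1800 gold/hour


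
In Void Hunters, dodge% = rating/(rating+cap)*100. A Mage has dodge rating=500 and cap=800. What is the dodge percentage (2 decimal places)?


dodge% = 500 / (500 + 800) * 100
= 500 / 1300 * 100
= 0.384615 * 100
= 38.46%

38.46%


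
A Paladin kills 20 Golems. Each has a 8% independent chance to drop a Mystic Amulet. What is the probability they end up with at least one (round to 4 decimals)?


P(at least one) = 1 - P(none) = 1 - (1-p)^n
p = 8/100 = 0.08
1 - p = 0.92
(1 - p)^20 = 0.92^20 = 0.188693
P(at least one) = 1 - 0.188693 = 0.8113

0.8113


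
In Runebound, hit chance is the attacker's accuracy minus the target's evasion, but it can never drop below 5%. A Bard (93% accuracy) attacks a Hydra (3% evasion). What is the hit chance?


accuracy - evasion = 93 - 3 = 90
Apply floor: max(90, 5) = 90
Hit chance = 90%

90%


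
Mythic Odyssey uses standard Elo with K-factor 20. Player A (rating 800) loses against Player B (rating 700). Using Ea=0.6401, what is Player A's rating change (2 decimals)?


Elo update: delta = K * (S - Ea), where S = 0 (loses)
S - Ea = 0 - 0.6401 = -0.6401
Rating change = 20 * -0.6401
= -12.80

-12.80 rating points


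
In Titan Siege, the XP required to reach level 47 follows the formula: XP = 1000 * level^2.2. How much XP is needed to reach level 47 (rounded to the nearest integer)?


XP = 1000 * level^2.2
Substitute level = 47:
XP = 1000 * 47^2.2
= 1000 * 4771.064496
= 4771064

4771064 XP


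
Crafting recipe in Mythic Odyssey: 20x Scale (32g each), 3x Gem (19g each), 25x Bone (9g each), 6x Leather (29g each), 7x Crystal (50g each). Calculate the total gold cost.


Cost breakdown:
  Scale: 20 * 32 = 640
  Gem: 3 * 19 = 57
  Bone: 25 * 9 = 225
  Leather: 6 * 29 = 174
  Crystal: 7 * 50 = 350
Total = 640 + 57 + 225 + 174 + 350 = 1446

1446 gold


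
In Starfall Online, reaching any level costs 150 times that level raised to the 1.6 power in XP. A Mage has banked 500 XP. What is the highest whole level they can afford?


XP = 150 * level^1.6, so level = (XP / 150)^(1/1.6)
= (500 / 150)^(1/1.6)
= 3.3333^0.625
= 2.1223
Floor: level = 2

level 2


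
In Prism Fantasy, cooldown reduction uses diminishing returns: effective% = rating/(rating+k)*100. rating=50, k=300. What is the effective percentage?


effective% = rating / (rating + k) * 100
= 50 / (50 + 300) * 100
= 50 / 350 * 100
= 0.142857 * 100
= 14.29%

14.29%


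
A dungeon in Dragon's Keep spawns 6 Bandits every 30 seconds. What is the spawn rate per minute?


Spawns per minute = count * (60 / interval)
= 6 * (60 / 30)
= 6 * 2.0
= 12.0

12.0 per minute


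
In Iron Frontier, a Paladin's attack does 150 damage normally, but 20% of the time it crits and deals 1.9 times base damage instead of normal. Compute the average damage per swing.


E[dmg] = base * (1 + crit_chance * (crit_mult - 1))
cc as decimal = 20/100 = 0.2
cm - 1 = 1.9 - 1 = 0.9
Bonus factor = 0.2 * 0.9 = 0.18
Total multiplier = 1 + 0.18 = 1.18
Expected damage = 150 * 1.18 = 177.00

177.00 damage


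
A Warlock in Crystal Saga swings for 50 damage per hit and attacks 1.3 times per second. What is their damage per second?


DPS = damage * attack_speed
= 50 * 1.3
= 65.0

65.0 DPS


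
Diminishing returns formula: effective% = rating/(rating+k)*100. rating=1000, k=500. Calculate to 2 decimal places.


effective% = rating / (rating + k) * 100
= 1000 / (1000 + 500) * 100
= 1000 / 1500 * 100
= 0.666667 * 100
= 66.67%

66.67%


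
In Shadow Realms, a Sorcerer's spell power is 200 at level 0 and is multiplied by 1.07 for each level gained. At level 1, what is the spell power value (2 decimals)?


value = base * growth^level
= 200 * 1.07^1
= 200 * 1.07
= 214.00

214.00 spell power


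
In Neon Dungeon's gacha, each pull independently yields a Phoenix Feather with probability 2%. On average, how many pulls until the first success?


Expected pulls for a geometric distribution = 1/p = 100 / rate%
= 100 / 2
= 50.0

50.0 pulls


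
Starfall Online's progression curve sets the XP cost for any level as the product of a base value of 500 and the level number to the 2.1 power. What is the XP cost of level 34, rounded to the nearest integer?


XP = 500 * level^2.1
Substitute level = 34:
XP = 500 * 34^2.1
= 500 * 1644.7721
= 822386

822386 XP


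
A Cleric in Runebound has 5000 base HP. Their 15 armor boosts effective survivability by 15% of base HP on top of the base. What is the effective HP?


EHP = 5000 * (1 + 15/100)
= 5000 * (1 + 0.15)
= 5000 * 1.15
= 5750.0

5750.0 EHP


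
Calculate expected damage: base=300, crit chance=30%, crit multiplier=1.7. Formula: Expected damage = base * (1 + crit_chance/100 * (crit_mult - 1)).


E[dmg] = base * (1 + crit_chance * (crit_mult - 1))
cc as decimal = 30/100 = 0.3
cm - 1 = 1.7 - 1 = 0.7
Bonus factor = 0.3 * 0.7 = 0.21
Total multiplier = 1 + 0.21 = 1.21
Expected damage = 300 * 1.21 = 363.00

363.00 damage


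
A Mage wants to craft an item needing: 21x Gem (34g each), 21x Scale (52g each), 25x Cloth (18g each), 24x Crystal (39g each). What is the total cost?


Cost breakdown:
  Gem: 21 * 34 = 714
  Scale: 21 * 52 = 1092
  Cloth: 25 * 18 = 450
  Crystal: 24 * 39 = 936
Total = 714 + 1092 + 450 + 936 = 3192

3192 gold


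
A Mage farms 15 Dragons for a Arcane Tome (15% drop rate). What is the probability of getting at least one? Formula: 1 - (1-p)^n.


P(at least one) = 1 - P(none) = 1 - (1-p)^n
p = 15/100 = 0.15
1 - p = 0.85
(1 - p)^15 = 0.85^15 = 0.087354
P(at least one) = 1 - 0.087354 = 0.9126

0.9126


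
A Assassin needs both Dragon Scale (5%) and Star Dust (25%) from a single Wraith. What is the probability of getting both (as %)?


For independent events, P(both) = P(A) * P(B)
= 5% * 25%
= 125 / 100 %
= 1.25%

1.25%


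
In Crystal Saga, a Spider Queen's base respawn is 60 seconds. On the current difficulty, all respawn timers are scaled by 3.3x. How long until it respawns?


Respawn time = base * multiplier
= 60 * 3.3
= 198.0 seconds

198.0 seconds


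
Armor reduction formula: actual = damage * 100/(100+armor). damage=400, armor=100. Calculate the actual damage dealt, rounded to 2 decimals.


actual = 400 * 100 / (100 + 100)
= 400 * 100 / 200
= 40000 / 200
= 200.00

200.00 damage


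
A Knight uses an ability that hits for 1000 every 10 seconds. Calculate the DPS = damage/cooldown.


DPS = damage / cooldown
= 1000 / 10
= 100.00

100.00 DPS


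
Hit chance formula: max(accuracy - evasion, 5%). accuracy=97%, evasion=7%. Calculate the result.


accuracy - evasion = 97 - 7 = 90
Apply floor: max(90, 5) = 90
Hit chance = 90%

90%


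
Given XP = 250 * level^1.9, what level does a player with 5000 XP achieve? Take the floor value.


XP = 250 * level^1.9, so level = (XP / 250)^(1/1.9)
= (5000 / 250)^(1/1.9)
= 20.0^0.5263
= 4.839
Floor: level = 4

level 4


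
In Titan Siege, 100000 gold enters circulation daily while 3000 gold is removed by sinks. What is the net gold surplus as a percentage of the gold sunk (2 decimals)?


Net gold = 100000 - 3000 = 97000
Inflation rate = net / sunk * 100 = 97000 / 3000 * 100
= 32.333333 * 100
= 3233.33%

3233.33%


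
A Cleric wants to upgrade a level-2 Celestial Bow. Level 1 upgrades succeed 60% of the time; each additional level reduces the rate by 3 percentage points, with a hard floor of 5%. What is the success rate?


raw_rate = 60 - 3 * (2 - 1)
= 60 - 3 * 1
= 60 - 3
= 57
Apply floor: max(57, 5) = 57%

57%


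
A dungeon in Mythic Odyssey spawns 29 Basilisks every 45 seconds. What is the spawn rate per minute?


Spawns per minute = count * (60 / interval)
= 29 * (60 / 45)
= 29 * 1.3333
= 38.67

38.67 per minute


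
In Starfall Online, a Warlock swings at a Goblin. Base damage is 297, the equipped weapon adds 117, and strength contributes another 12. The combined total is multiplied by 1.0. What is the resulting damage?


Sum base + weapon + str = 297 + 117 + 12 = 426
Multiply by 1.0:
426 * 1.0 = 426.0

426.0 damage


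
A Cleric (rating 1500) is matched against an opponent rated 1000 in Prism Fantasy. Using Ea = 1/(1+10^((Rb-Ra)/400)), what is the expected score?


Elo expected score: Ea = 1/(1 + 10^((Rb-Ra)/400))
Rb - Ra = 1000 - 1500 = -500
(Rb-Ra)/400 = -500/400 = -1.25
10^-1.25 = 0.056234
Ea = 1/(1 + 0.056234) = 1/1.056234 = 0.9468

0.9468


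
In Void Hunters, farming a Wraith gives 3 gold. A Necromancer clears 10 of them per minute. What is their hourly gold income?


Gold per minute = 3 * 10 = 30
Gold per hour = 30 * 60 = 1800

1800 gold/hour


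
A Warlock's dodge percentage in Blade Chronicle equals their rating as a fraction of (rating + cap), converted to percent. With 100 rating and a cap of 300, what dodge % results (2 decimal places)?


dodge% = 100 / (100 + 300) * 100
= 100 / 400 * 100
= 0.25 * 100
= 25.00%

25.00%


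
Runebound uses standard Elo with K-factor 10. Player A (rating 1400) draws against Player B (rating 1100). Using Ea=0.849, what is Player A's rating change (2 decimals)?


Elo update: delta = K * (S - Ea), where S = 0.5 (draws)
S - Ea = 0.5 - 0.849 = -0.349
Rating change = 10 * -0.349
= -3.49

-3.49 rating points


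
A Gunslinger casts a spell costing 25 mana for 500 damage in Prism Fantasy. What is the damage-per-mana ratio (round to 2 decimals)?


Efficiency = damage / mana
= 500 / 25
= 20.00

20.00 dmg/mana


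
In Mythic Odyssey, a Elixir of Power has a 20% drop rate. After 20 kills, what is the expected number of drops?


Expected drops = kills * (drop_rate / 100)
= 20 * (20 / 100)
= 20 * 0.2
= 4.0

4.0 drops


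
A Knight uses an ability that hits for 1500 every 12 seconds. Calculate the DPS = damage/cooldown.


DPS = damage / cooldown
= 1500 / 12
= 125.00

125.00 DPS


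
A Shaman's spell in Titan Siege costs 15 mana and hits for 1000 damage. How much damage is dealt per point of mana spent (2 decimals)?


Efficiency = damage / mana
= 1000 / 15
= 66.67

66.67 dmg/mana
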